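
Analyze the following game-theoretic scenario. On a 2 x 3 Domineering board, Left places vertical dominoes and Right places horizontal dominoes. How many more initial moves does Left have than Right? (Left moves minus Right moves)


Board is 2 x 3 (rows x cols).
Left (vertical) placements: (rows-1) * cols = 1 * 3 = 3
Right (horizontal) placements: rows * (cols-1) = 2 * 2 = 4
Advantage = Left - Right = 3 - 4 = -1

-1


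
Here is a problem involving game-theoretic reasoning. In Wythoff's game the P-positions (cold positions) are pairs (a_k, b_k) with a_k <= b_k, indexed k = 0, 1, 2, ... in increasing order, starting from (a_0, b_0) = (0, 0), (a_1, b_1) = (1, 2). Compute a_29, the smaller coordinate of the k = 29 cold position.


By Wythoff's theorem, a_k = floor(k * phi) and b_k = floor(k * phi^2) = a_k + k, where phi = (1 + sqrt(5))/2 is the golden ratio.
phi = (1 + sqrt(5))/2 = 1.618034
k = 29
k * phi = 29 * 1.618034 = 46.922986
a_29 = floor(k * phi) = 46

46


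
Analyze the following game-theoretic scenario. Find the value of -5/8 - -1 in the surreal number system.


x = -5/8, y = -1
Converting to common denominator: 8
x = -5/8, y = -8/8
x - y = -5/8 - -1 = 3/8

3/8


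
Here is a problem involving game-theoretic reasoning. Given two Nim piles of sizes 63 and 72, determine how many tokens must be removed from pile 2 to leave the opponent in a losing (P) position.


Piles: 63 and 72
Current XOR: 63 XOR 72 = 119 (non-zero, so this is an N-position).
To make the XOR zero, we need to find a move that balances the piles.
For pile 2 (size 72): target = 72 XOR 119 = 63
We reduce pile 2 from 72 to 63.
Tokens removed: 72 - 63 = 9
Verification: 63 XOR 63 = 0

9


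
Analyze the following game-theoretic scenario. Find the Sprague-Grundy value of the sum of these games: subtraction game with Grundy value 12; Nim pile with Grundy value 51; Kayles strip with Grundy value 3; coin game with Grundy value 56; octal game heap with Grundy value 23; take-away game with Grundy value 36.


By the Sprague-Grundy theorem, the Grundy value of a sum of games is the XOR of individual Grundy values.
subtraction game: Grundy value = 12. Running XOR: 0 XOR 12 = 12
Nim pile: Grundy value = 51. Running XOR: 12 XOR 51 = 63
Kayles strip: Grundy value = 3. Running XOR: 63 XOR 3 = 60
coin game: Grundy value = 56. Running XOR: 60 XOR 56 = 4
octal game heap: Grundy value = 23. Running XOR: 4 XOR 23 = 19
take-away game: Grundy value = 36. Running XOR: 19 XOR 36 = 55
The combined Grundy value is 55.

55


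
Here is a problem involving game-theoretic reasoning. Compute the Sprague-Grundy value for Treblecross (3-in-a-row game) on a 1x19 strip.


Treblecross: place X on empty cells; 3-in-a-row wins.
Playing within two cells of an existing X lets the opponent win at once, so sensible play treats the cells i-2..i+2 around each X as dead. The player left with no safe cell loses, so this is a normal-play take-away game on strips of safe cells.
Placing X at cell i (0-indexed) of a strip of k safe cells leaves independent strips of sizes max(0, i-2) and max(0, k-i-3). Hence G(k) = mex{ G(max(0,i-2)) XOR G(max(0,k-i-3)) : 0 <= i < k }, with G(0) = 0.
G(1): splits (0,0):0^0=0 -> mex({0}) = 1
G(2): splits (0,0):0^0=0 -> mex({0}) = 1
G(3): splits (0,0):0^0=0 -> mex({0}) = 1
G(4): splits (0,1):0^1=1 (0,0):0^0=0 -> mex({0, 1}) = 2
G(5): splits (0,2):0^1=1 (0,1):0^1=1 (0,0):0^0=0 -> mex({0, 1}) = 2
G(6) = mex({1}) = 0
G(7) = mex({0, 1, 2}) = 3
G(8) = mex({0, 1, 2}) = 3
G(9) = mex({0, 2}) = 1
G(10) = mex({0, 2, 3}) = 1
G(11) = mex({0, 3}) = 1
G(12) = mex({1, 3}) = 0
G(13) = mex({0, 1, 2, 3}) = 4
G(14) = mex({0, 1, 2}) = 3
G(15) = mex({0, 1, 2}) = 3
G(16) = mex({0, 1, 2, 4}) = 3
G(17) = mex({0, 1, 3, 4}) = 2
G(18) = mex({0, 1, 3, 4}) = 2
G(19) = mex({0, 1, 3, 5}) = 2
Therefore G(19) = 2.

2


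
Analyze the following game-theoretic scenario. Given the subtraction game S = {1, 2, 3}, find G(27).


The subtraction set is S = {1, 2, 3}.
G(k) = mex{ G(k - s) : s in S, s <= k }. We compute iteratively: G(0) = 0.
G(1) = mex({0}) = 1
G(2) = mex({0, 1}) = 2
G(3) = mex({0, 1, 2}) = 3
G(4) = mex({1, 2, 3}) = 0
G(5) = mex({0, 2, 3}) = 1
G(6) = mex({0, 1, 3}) = 2
Observe that G(4)..G(6) = 0, 1, 2 repeats G(0)..G(2) = 0, 1, 2.
For k >= max(S) = 3, G(k) is determined by the previous 3 values G(k-3)..G(k-1); a window of 3 consecutive values has recurred shifted by 4, so by induction G(k + 4) = G(k) for all k >= 0: the sequence is periodic from the start with period 4.
One period: G(0..3) = 0, 1, 2, 3.
27 mod 4 = 3, so G(27) = G(3) = 3.

3


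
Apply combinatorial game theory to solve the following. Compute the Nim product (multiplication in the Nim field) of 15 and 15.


Nim multiplication is bilinear over XOR: (u XOR v) * w = (u*w) XOR (v*w).
So we split each operand into its bit components and XOR the pairwise Nim products.
15 = 1 + 2 + 4 + 8 (as XOR of powers of 2).
15 = 1 + 2 + 4 + 8 (as XOR of powers of 2).
Using the standard Nim-product table on single bits:
  2*2 = 3,   2*4 = 8,   2*8 = 12,
  4*4 = 6,   4*8 = 11,  8*8 = 13,
and  1*x = x (identity), k*l = l*k (commutative).
Pairwise Nim products:
  1 * 1 = 1
  1 * 2 = 2
  1 * 4 = 4
  1 * 8 = 8
  2 * 1 = 2
  2 * 2 = 3
  2 * 4 = 8
  2 * 8 = 12
  4 * 1 = 4
  4 * 2 = 8
  4 * 4 = 6
  4 * 8 = 11
  8 * 1 = 8
  8 * 2 = 12
  8 * 4 = 11
  8 * 8 = 13
XOR them: 1 XOR 2 XOR 4 XOR 8 XOR 2 XOR 3 XOR 8 XOR 12 XOR 4 XOR 8 XOR 6 XOR 11 XOR 8 XOR 12 XOR 11 XOR 13 = 9.
Result: 15 * 15 = 9 (in Nim).

9


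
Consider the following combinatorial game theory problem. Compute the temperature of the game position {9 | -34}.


The game is {9 | -34}, a switch {a | b} with numbers a > b.
Cooling {a | b} by t gives {a - t | b + t}, which stops being hot when a - t = b + t, i.e. at t = (a - b)/2. So the temperature of a switch is (a - b)/2.
Temperature = (Left option - Right option) / 2
= (9 - (-34)) / 2
= 43 / 2
= 43/2

43/2


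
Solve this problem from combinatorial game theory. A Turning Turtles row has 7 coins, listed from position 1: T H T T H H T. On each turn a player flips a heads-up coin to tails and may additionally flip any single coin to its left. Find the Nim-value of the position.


Coins: T H T T H H T
Key fact: a single head at position k behaves exactly like a Nim heap of size k (turning it to T and optionally flipping a coin at j < k corresponds to moving the heap from k to j, or to 0), and heads combine as a disjunctive sum (two heads at the same place would cancel, matching j XOR j = 0). So the Nim-value is the XOR of the 1-indexed positions of the heads.
Face-up positions (1-indexed): [2, 5, 6]
XOR 0 with 2: 0 XOR 2 = 2
XOR 2 with 5: 2 XOR 5 = 7
XOR 7 with 6: 7 XOR 6 = 1
Nim-value = 1

1


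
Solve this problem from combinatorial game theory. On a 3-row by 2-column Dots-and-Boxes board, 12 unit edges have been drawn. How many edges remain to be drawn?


Grid: 3 x 2 boxes, i.e. 4 rows and 3 columns of dots.
Horizontal edges: (rows + 1) * cols = 4 * 2 = 8
Vertical edges: rows * (cols + 1) = 3 * 3 = 9
Total edges: 8 + 9 = 17
Edges drawn: 12
Remaining: 17 - 12 = 5

5


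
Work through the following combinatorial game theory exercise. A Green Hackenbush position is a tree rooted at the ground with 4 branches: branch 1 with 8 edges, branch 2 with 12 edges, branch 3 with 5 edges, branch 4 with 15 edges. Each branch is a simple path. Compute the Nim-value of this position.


The tree has 4 branches from the ground vertex.
In Green Hackenbush, the Nim-value of a simple path of length k is k.
Branch 1: length 8, Nim-value = 8
Branch 2: length 12, Nim-value = 12
Branch 3: length 5, Nim-value = 5
Branch 4: length 15, Nim-value = 15
Total Nim-value = XOR of all branch values:
0 XOR 8 = 8
8 XOR 12 = 4
4 XOR 5 = 1
1 XOR 15 = 14
Nim-value of the tree = 14

14


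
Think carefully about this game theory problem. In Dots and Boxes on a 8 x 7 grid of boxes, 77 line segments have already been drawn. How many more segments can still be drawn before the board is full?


Grid: 8 x 7 boxes, i.e. 9 rows and 8 columns of dots.
Horizontal edges: (rows + 1) * cols = 9 * 7 = 63
Vertical edges: rows * (cols + 1) = 8 * 8 = 64
Total edges: 63 + 64 = 127
Edges drawn: 77
Remaining: 127 - 77 = 50

50


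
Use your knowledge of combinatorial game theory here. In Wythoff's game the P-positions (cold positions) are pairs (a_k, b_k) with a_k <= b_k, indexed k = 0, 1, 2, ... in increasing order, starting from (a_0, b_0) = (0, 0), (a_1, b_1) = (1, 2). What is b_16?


By Wythoff's theorem, a_k = floor(k * phi) and b_k = floor(k * phi^2) = a_k + k, where phi = (1 + sqrt(5))/2 is the golden ratio.
phi = (1 + sqrt(5))/2 = 1.618034
phi^2 = phi + 1 = 2.618034
k = 16
k * phi^2 = 16 * 2.618034 = 41.888544
b_16 = floor(k * phi^2) = 41 (check: a_16 + k = 25 + 16 = 41)

41


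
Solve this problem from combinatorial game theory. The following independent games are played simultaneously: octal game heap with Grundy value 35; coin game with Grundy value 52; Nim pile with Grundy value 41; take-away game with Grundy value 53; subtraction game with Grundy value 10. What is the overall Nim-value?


By the Sprague-Grundy theorem, the Grundy value of a sum of games is the XOR of individual Grundy values.
octal game heap: Grundy value = 35. Running XOR: 0 XOR 35 = 35
coin game: Grundy value = 52. Running XOR: 35 XOR 52 = 23
Nim pile: Grundy value = 41. Running XOR: 23 XOR 41 = 62
take-away game: Grundy value = 53. Running XOR: 62 XOR 53 = 11
subtraction game: Grundy value = 10. Running XOR: 11 XOR 10 = 1
The combined Grundy value is 1.

1


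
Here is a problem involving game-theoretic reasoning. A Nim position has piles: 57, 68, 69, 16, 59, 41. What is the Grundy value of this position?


We need the XOR (exclusive or) of all pile sizes.
After XOR-ing pile 1 (size 57): 0 XOR 57 = 57
After XOR-ing pile 2 (size 68): 57 XOR 68 = 125
After XOR-ing pile 3 (size 69): 125 XOR 69 = 56
After XOR-ing pile 4 (size 16): 56 XOR 16 = 40
After XOR-ing pile 5 (size 59): 40 XOR 59 = 19
After XOR-ing pile 6 (size 41): 19 XOR 41 = 58
The Nim-value of this position is 58.

58


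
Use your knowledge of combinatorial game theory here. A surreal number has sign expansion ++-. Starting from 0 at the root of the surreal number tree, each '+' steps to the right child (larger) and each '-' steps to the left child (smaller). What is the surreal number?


Sign expansion: ++-
Rule: track bounds (lo, hi), initially (-inf, +inf). On '+', the current value becomes lo and we move to the simplest number in (value, hi): value + 1 if hi = +inf, otherwise the midpoint (value + hi)/2. On '-', the current value becomes hi and we move to value - 1 if lo = -inf, otherwise the midpoint (lo + value)/2.
Start at 0.
Step 1: sign = +, move right. Bounds: (0, +inf). Value = 1
Step 2: sign = +, move right. Bounds: (1, +inf). Value = 2
Step 3: sign = -, move left. Bounds: (1, 2). Value = 3/2
The surreal number with sign expansion ++- is 3/2.

3/2


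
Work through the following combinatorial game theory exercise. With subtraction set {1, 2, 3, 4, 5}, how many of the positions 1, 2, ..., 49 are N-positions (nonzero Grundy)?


Subtraction set S = {1, 2, 3, 4, 5}, so G(n) = n mod 6.
G(n) = 0 when n is a multiple of 6.
Multiples of 6 in [1, 49]: 8
N-positions (nonzero Grundy) = 49 - 8 = 41

41


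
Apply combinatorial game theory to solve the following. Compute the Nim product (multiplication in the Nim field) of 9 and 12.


Nim multiplication is bilinear over XOR: (u XOR v) * w = (u*w) XOR (v*w).
So we split each operand into its bit components and XOR the pairwise Nim products.
9 = 1 + 8 (as XOR of powers of 2).
12 = 4 + 8 (as XOR of powers of 2).
Using the standard Nim-product table on single bits:
  2*2 = 3,   2*4 = 8,   2*8 = 12,
  4*4 = 6,   4*8 = 11,  8*8 = 13,
and  1*x = x (identity), k*l = l*k (commutative).
Pairwise Nim products:
  1 * 4 = 4
  1 * 8 = 8
  8 * 4 = 11
  8 * 8 = 13
XOR them: 4 XOR 8 XOR 11 XOR 13 = 10.
Result: 9 * 12 = 10 (in Nim).

10


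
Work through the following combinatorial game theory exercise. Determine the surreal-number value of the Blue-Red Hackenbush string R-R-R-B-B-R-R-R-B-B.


Edges (from ground): R-R-R-B-B-R-R-R-B-B
By Berlekamp's sign-expansion rule, a Blue-Red Hackenbush stalk has the value of the surreal number whose sign sequence is the edge sequence with B -> + and R -> -.
Sign sequence: ---++---++
Trace the sign expansion in the surreal number tree, starting from 0:
Edge 1: R (sign -) -> bounds (-inf, 0), value = -1
Edge 2: R (sign -) -> bounds (-inf, -1), value = -2
Edge 3: R (sign -) -> bounds (-inf, -2), value = -3
Edge 4: B (sign +) -> bounds (-3, -2), value = -5/2
Edge 5: B (sign +) -> bounds (-5/2, -2), value = -9/4
Edge 6: R (sign -) -> bounds (-5/2, -9/4), value = -19/8
Edge 7: R (sign -) -> bounds (-5/2, -19/8), value = -39/16
Edge 8: R (sign -) -> bounds (-5/2, -39/16), value = -79/32
Edge 9: B (sign +) -> bounds (-79/32, -39/16), value = -157/64
Edge 10: B (sign +) -> bounds (-157/64, -39/16), value = -313/128
Game value = -313/128

-313/128


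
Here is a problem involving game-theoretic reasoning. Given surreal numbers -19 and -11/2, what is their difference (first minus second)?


x = -19, y = -11/2
Converting to common denominator: 2
x = -38/2, y = -11/2
x - y = -19 - -11/2 = -27/2

-27/2


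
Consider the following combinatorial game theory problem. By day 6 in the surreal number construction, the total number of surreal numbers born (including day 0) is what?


Day 0: {|} = 0 is born. Count = 1.
Day n: the number of surreal numbers born by day n is 2^(n+1) - 1.
By day 0: 2^1 - 1 = 1
By day 1: 2^2 - 1 = 3
By day 2: 2^3 - 1 = 7
By day 3: 2^4 - 1 = 15
By day 4: 2^5 - 1 = 31
By day 5: 2^6 - 1 = 63
By day 6: 2^7 - 1 = 127
By day 6: 127 surreal numbers.

127


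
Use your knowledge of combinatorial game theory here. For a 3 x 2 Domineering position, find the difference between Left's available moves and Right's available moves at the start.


Board is 3 x 2 (rows x cols).
Left (vertical) placements: (rows-1) * cols = 2 * 2 = 4
Right (horizontal) placements: rows * (cols-1) = 3 * 1 = 3
Advantage = Left - Right = 4 - 3 = 1

1


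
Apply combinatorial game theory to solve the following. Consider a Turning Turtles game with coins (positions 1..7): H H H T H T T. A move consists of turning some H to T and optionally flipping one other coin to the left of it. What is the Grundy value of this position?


Coins: H H H T H T T
Key fact: a single head at position k behaves exactly like a Nim heap of size k (turning it to T and optionally flipping a coin at j < k corresponds to moving the heap from k to j, or to 0), and heads combine as a disjunctive sum (two heads at the same place would cancel, matching j XOR j = 0). So the Nim-value is the XOR of the 1-indexed positions of the heads.
Face-up positions (1-indexed): [1, 2, 3, 5]
XOR 0 with 1: 0 XOR 1 = 1
XOR 1 with 2: 1 XOR 2 = 3
XOR 3 with 3: 3 XOR 3 = 0
XOR 0 with 5: 0 XOR 5 = 5
Nim-value = 5

5


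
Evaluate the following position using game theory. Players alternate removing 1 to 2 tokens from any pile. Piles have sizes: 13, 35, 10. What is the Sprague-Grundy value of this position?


Subtraction set: {1, 2}
For this subtraction set, G(n) = n mod 3 (period = max + 1 = 3).
Pile 1 (size 13): G(13) = 13 mod 3 = 1
Pile 2 (size 35): G(35) = 35 mod 3 = 2
Pile 3 (size 10): G(10) = 10 mod 3 = 1
Total Grundy value = XOR of all: 1 XOR 2 XOR 1 = 2

2


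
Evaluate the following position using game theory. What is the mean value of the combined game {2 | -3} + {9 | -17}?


G1 = {2 | -3}, G2 = {9 | -17}
Each is a switch {a | b} with numbers a > b; its mean value is (a + b)/2, and mean value is additive over game sums: m(G1 + G2) = m(G1) + m(G2).
Mean of G1 = (2 + (-3))/2 = -1/2 = -1/2
Mean of G2 = (9 + (-17))/2 = -8/2 = -4
Mean of G1 + G2 = -1/2 + -4 = -9/2

-9/2


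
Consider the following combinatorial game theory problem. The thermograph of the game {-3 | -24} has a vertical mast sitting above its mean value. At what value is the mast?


Game = {-3 | -24}, a switch {a | b} with numbers a > b.
Its thermograph has left wall a - t and right wall b + t, which meet at t = (a - b)/2, where both equal (a + b)/2. So the mast (mean value) is at (a + b)/2.
Mean = (-3 + (-24))/2 = -27/2 = -27/2

-27/2


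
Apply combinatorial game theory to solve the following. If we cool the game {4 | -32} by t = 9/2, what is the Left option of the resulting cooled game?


Original game: {4 | -32} (a switch {a | b} with a > b).
Cooling by t (for t below the temperature (a - b)/2 = 18) taxes each move by t: {a | b} cooled by t is {a - t | b + t}.
Cooling amount: t = 9/2
Cooled Left option: 4 - 9/2 = -1/2
Cooled Right option: -32 + 9/2 = -55/2
Cooled game: {-1/2 | -55/2}
Left option = -1/2

-1/2


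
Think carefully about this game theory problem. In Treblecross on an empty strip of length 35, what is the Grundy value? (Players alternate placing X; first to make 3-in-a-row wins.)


Treblecross: place X on empty cells; 3-in-a-row wins.
Playing within two cells of an existing X lets the opponent win at once, so sensible play treats the cells i-2..i+2 around each X as dead. The player left with no safe cell loses, so this is a normal-play take-away game on strips of safe cells.
Placing X at cell i (0-indexed) of a strip of k safe cells leaves independent strips of sizes max(0, i-2) and max(0, k-i-3). Hence G(k) = mex{ G(max(0,i-2)) XOR G(max(0,k-i-3)) : 0 <= i < k }, with G(0) = 0.
G(1): splits (0,0):0^0=0 -> mex({0}) = 1
G(2): splits (0,0):0^0=0 -> mex({0}) = 1
G(3): splits (0,0):0^0=0 -> mex({0}) = 1
G(4): splits (0,1):0^1=1 (0,0):0^0=0 -> mex({0, 1}) = 2
G(5): splits (0,2):0^1=1 (0,1):0^1=1 (0,0):0^0=0 -> mex({0, 1}) = 2
G(6) = mex({1}) = 0
G(7) = mex({0, 1, 2}) = 3
G(8) = mex({0, 1, 2}) = 3
G(9) = mex({0, 2}) = 1
G(10) = mex({0, 2, 3}) = 1
G(11) = mex({0, 3}) = 1
G(12) = mex({1, 3}) = 0
G(13) = mex({0, 1, 2, 3}) = 4
G(14) = mex({0, 1, 2}) = 3
G(15) = mex({0, 1, 2}) = 3
G(16) = mex({0, 1, 2, 4}) = 3
G(17) = mex({0, 1, 3, 4}) = 2
G(18) = mex({0, 1, 3, 4}) = 2
G(19) = mex({0, 1, 3, 5}) = 2
G(20) = mex({0, 1, 2, 3, 5}) = 4
G(21) = mex({0, 1, 2, 3, 5}) = 4
G(22) = mex({1, 2, 6}) = 0
G(23) = mex({0, 1, 2, 3, 4, 6}) = 5
G(24) = mex({0, 1, 2, 3, 4}) = 5
G(25) = mex({0, 1, 3, 4, 7}) = 2
G(26) = mex({0, 1, 3, 4, 5, 7}) = 2
G(27) = mex({0, 1, 3, 5}) = 2
G(28) = mex({0, 1, 2, 5}) = 3
G(29) = mex({0, 1, 2, 4, 5, 6}) = 3
G(30) = mex({1, 2, 4, 6}) = 0
G(31) = mex({0, 1, 2, 3, 4, 6}) = 5
G(32) = mex({1, 2, 3, 4, 7}) = 0
G(33) = mex({0, 3, 7}) = 1
G(34) = mex({0, 2, 3, 5, 7}) = 1
G(35) = mex({0, 2, 3, 5, 6}) = 1
Therefore G(35) = 1.

1


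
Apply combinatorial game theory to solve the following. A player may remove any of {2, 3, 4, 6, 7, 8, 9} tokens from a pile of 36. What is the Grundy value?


The subtraction set is S = {2, 3, 4, 6, 7, 8, 9}.
G(k) = mex{ G(k - s) : s in S, s <= k }. We compute iteratively: G(0) = 0.
G(1) = mex({}) = 0
G(2) = mex({0}) = 1
G(3) = mex({0}) = 1
G(4) = mex({0, 1}) = 2
G(5) = mex({0, 1}) = 2
G(6) = mex({0, 1, 2}) = 3
G(7) = mex({0, 1, 2}) = 3
G(8) = mex({0, 1, 2, 3}) = 4
G(9) = mex({0, 1, 2, 3}) = 4
G(10) = mex({0, 1, 2, 3, 4}) = 5
G(11) = mex({1, 2, 3, 4}) = 0
G(12) = mex({1, 2, 3, 4, 5}) = 0
G(13) = mex({0, 2, 3, 4, 5}) = 1
G(14) = mex({0, 2, 3, 4, 5}) = 1
G(15) = mex({0, 1, 3, 4}) = 2
G(16) = mex({0, 1, 3, 4, 5}) = 2
G(17) = mex({0, 1, 2, 4, 5}) = 3
G(18) = mex({0, 1, 2, 4, 5}) = 3
G(19) = mex({0, 1, 2, 3, 5}) = 4
Observe that G(11)..G(19) = 0, 0, 1, 1, 2, 2, 3, 3, 4 repeats G(0)..G(8) = 0, 0, 1, 1, 2, 2, 3, 3, 4.
For k >= max(S) = 9, G(k) is determined by the previous 9 values G(k-9)..G(k-1); a window of 9 consecutive values has recurred shifted by 11, so by induction G(k + 11) = G(k) for all k >= 0: the sequence is periodic from the start with period 11.
One period: G(0..10) = 0, 0, 1, 1, 2, 2, 3, 3, 4, 4, 5.
36 mod 11 = 3, so G(36) = G(3) = 1.

1


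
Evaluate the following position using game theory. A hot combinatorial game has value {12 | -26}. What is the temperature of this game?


The game is {12 | -26}, a switch {a | b} with numbers a > b.
Cooling {a | b} by t gives {a - t | b + t}, which stops being hot when a - t = b + t, i.e. at t = (a - b)/2. So the temperature of a switch is (a - b)/2.
Temperature = (Left option - Right option) / 2
= (12 - (-26)) / 2
= 38 / 2
= 19

19


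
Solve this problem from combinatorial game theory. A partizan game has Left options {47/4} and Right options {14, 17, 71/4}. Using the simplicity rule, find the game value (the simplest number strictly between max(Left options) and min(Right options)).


Left options: {47/4}, max = 47/4
Right options: {14, 17, 71/4}, min = 14
All options are numbers and max(Left) < min(Right), so by the simplicity theorem the value is the simplest (earliest-born) number strictly between 47/4 and 14.
Integers 12 through 13 all lie strictly between 47/4 and 14.
Among integers, the simplest (lowest birthday = smallest |n|; 0 is born on day 0, +-n on day n) is 12.
No non-integer in the interval can be simpler: if x is a non-integer in the interval, then floor(x) or ceil(x) also lies in the interval (the interval contains an integer), and both are proper prefixes of x's sign expansion, i.e. born earlier. So the game value is 12.
Game value = 12

12


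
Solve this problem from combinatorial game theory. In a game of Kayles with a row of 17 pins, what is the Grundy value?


Kayles: a move removes 1 or 2 adjacent pins from a contiguous row.
Removing pins from a row of k leaves two independent rows (a, b) with a + b = k - 1 (one pin) or a + b = k - 2 (two pins); an end removal gives a = 0.
By Sprague-Grundy, G(k) = mex{ G(a) XOR G(b) } over all these splits. G(0) = 0.
G(1): splits (0,0):0^0=0 -> mex({0}) = 1
G(2): splits (0,1):0^1=1 (0,0):0^0=0 -> mex({0, 1}) = 2
G(3): splits (0,2):0^2=2 (1,1):1^1=0 (0,1):0^1=1 -> mex({0, 1, 2}) = 3
G(4): splits (0,3):0^3=3 (1,2):1^2=3 (0,2):0^2=2 (1,1):1^1=0 -> mex({0, 2, 3}) = 1
G(5): splits (0,4):0^1=1 (1,3):1^3=2 (2,2):2^2=0 (0,3):0^3=3 (1,2):1^2=3 -> mex({0, 1, 2, 3}) = 4
G(6) = mex({0, 1, 2, 4}) = 3
G(7) = mex({0, 1, 3, 4, 5}) = 2
G(8) = mex({0, 2, 3, 5, 6}) = 1
G(9) = mex({0, 1, 2, 3, 6, 7}) = 4
G(10) = mex({0, 1, 3, 4, 5, 7}) = 2
G(11) = mex({0, 1, 2, 3, 4, 5}) = 6
G(12) = mex({0, 1, 2, 3, 5, 6, 7}) = 4
G(13) = mex({0, 2, 3, 4, 6, 7}) = 1
G(14) = mex({0, 1, 4, 5, 6, 7}) = 2
G(15) = mex({0, 1, 2, 3, 4, 5, 6}) = 7
G(16) = mex({0, 2, 3, 5, 6, 7}) = 1
G(17) = mex({0, 1, 2, 3, 5, 6, 7}) = 4
Therefore G(17) = 4.

4


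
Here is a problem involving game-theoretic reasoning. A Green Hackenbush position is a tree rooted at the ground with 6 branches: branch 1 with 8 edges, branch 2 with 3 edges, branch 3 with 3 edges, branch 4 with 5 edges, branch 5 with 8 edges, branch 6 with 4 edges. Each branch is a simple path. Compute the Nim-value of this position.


The tree has 6 branches from the ground vertex.
In Green Hackenbush, the Nim-value of a simple path of length k is k.
Branch 1: length 8, Nim-value = 8
Branch 2: length 3, Nim-value = 3
Branch 3: length 3, Nim-value = 3
Branch 4: length 5, Nim-value = 5
Branch 5: length 8, Nim-value = 8
Branch 6: length 4, Nim-value = 4
Total Nim-value = XOR of all branch values:
0 XOR 8 = 8
8 XOR 3 = 11
11 XOR 3 = 8
8 XOR 5 = 13
13 XOR 8 = 5
5 XOR 4 = 1
Nim-value of the tree = 1

1


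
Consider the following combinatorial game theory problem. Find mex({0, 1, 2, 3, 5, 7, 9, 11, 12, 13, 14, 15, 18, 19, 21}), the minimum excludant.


Set = {0, 1, 2, 3, 5, 7, 9, 11, 12, 13, 14, 15, 18, 19, 21}
0 is in the set.
1 is in the set.
2 is in the set.
3 is in the set.
4 is NOT in the set. This is the mex.
mex = 4

4


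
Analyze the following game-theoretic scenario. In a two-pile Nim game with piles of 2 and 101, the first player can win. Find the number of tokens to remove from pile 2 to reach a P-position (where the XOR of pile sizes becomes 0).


Piles: 2 and 101
Current XOR: 2 XOR 101 = 103 (non-zero, so this is an N-position).
To make the XOR zero, we need to find a move that balances the piles.
For pile 2 (size 101): target = 101 XOR 103 = 2
We reduce pile 2 from 101 to 2.
Tokens removed: 101 - 2 = 99
Verification: 2 XOR 2 = 0

99


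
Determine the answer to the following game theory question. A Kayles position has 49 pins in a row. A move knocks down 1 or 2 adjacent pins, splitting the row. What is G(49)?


Kayles: a move removes 1 or 2 adjacent pins from a contiguous row.
Removing pins from a row of k leaves two independent rows (a, b) with a + b = k - 1 (one pin) or a + b = k - 2 (two pins); an end removal gives a = 0.
By Sprague-Grundy, G(k) = mex{ G(a) XOR G(b) } over all these splits. G(0) = 0.
G(1): splits (0,0):0^0=0 -> mex({0}) = 1
G(2): splits (0,1):0^1=1 (0,0):0^0=0 -> mex({0, 1}) = 2
G(3): splits (0,2):0^2=2 (1,1):1^1=0 (0,1):0^1=1 -> mex({0, 1, 2}) = 3
G(4): splits (0,3):0^3=3 (1,2):1^2=3 (0,2):0^2=2 (1,1):1^1=0 -> mex({0, 2, 3}) = 1
G(5): splits (0,4):0^1=1 (1,3):1^3=2 (2,2):2^2=0 (0,3):0^3=3 (1,2):1^2=3 -> mex({0, 1, 2, 3}) = 4
G(6) = mex({0, 1, 2, 4}) = 3
G(7) = mex({0, 1, 3, 4, 5}) = 2
G(8) = mex({0, 2, 3, 5, 6}) = 1
G(9) = mex({0, 1, 2, 3, 6, 7}) = 4
G(10) = mex({0, 1, 3, 4, 5, 7}) = 2
G(11) = mex({0, 1, 2, 3, 4, 5}) = 6
G(12) = mex({0, 1, 2, 3, 5, 6, 7}) = 4
G(13) = mex({0, 2, 3, 4, 6, 7}) = 1
G(14) = mex({0, 1, 4, 5, 6, 7}) = 2
G(15) = mex({0, 1, 2, 3, 4, 5, 6}) = 7
G(16) = mex({0, 2, 3, 5, 6, 7}) = 1
G(17) = mex({0, 1, 2, 3, 5, 6, 7}) = 4
G(18) = mex({0, 1, 2, 4, 5, 6}) = 3
G(19) = mex({0, 1, 3, 4, 5, 7}) = 2
G(20) = mex({0, 2, 3, 4, 5, 6, 7}) = 1
G(21) = mex({0, 1, 2, 3, 5, 6, 7}) = 4
G(22) = mex({0, 1, 2, 3, 4, 5, 7}) = 6
G(23) = mex({0, 1, 2, 3, 4, 5, 6}) = 7
G(24) = mex({0, 1, 2, 3, 5, 6, 7}) = 4
G(25) = mex({0, 2, 3, 4, 6, 7}) = 1
G(26) = mex({0, 1, 3, 4, 5, 6, 7}) = 2
G(27) = mex({0, 1, 2, 3, 4, 5, 6, 7}) = 8
G(28) = mex({0, 1, 2, 3, 4, 6, 7, 8}) = 5
G(29) = mex({0, 1, 2, 3, 5, 6, 7, 8, 9}) = 4
G(30) = mex({0, 1, 2, 3, 4, 5, 6, 9, 10}) = 7
G(31) = mex({0, 1, 3, 4, 5, 7, 10, 11}) = 2
G(32) = mex({0, 2, 3, 4, 5, 6, 7, 9, 11}) = 1
G(33) = mex({0, 1, 2, 3, 4, 5, 6, 7, 9, 12}) = 8
G(34) = mex({0, 1, 2, 3, 4, 5, 7, 8, 11, 12}) = 6
G(35) = mex({0, 1, 2, 3, 4, 5, 6, 8, 9, 10, 11}) = 7
G(36) = mex({0, 1, 2, 3, 5, 6, 7, 9, 10}) = 4
G(37) = mex({0, 2, 3, 4, 6, 7, 9, 10, 11, 12}) = 1
G(38) = mex({0, 1, 3, 4, 5, 6, 7, 9, 10, 11, 12}) = 2
G(39) = mex({0, 1, 2, 4, 5, 6, 7, 9, 10, 12, 14}) = 3
G(40) = mex({0, 2, 3, 4, 6, 7, 11, 12, 14}) = 1
G(41) = mex({0, 1, 2, 3, 5, 6, 7, 9, 10, 11, 12}) = 4
G(42) = mex({0, 1, 2, 3, 4, 5, 6, 9, 10}) = 7
G(43) = mex({0, 1, 3, 4, 5, 7, 9, 10, 12, 15}) = 2
G(44) = mex({0, 2, 3, 4, 5, 6, 7, 9, 10, 12, 15}) = 1
G(45) = mex({0, 1, 2, 3, 4, 5, 6, 7, 9, 10, 12, 14}) = 8
G(46) = mex({0, 1, 3, 4, 5, 7, 8, 11, 12, 14}) = 2
G(47) = mex({0, 1, 2, 3, 4, 5, 6, 8, 9, 10, 11, 12}) = 7
G(48) = mex({0, 1, 2, 3, 5, 6, 7, 9, 10}) = 4
G(49) = mex({0, 2, 3, 4, 6, 7, 9, 10, 11, 12, 15}) = 1
Therefore G(49) = 1.

1


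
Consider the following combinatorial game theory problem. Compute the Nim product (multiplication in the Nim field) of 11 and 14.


Nim multiplication is bilinear over XOR: (u XOR v) * w = (u*w) XOR (v*w).
So we split each operand into its bit components and XOR the pairwise Nim products.
11 = 1 + 2 + 8 (as XOR of powers of 2).
14 = 2 + 4 + 8 (as XOR of powers of 2).
Using the standard Nim-product table on single bits:
  2*2 = 3,   2*4 = 8,   2*8 = 12,
  4*4 = 6,   4*8 = 11,  8*8 = 13,
and  1*x = x (identity), k*l = l*k (commutative).
Pairwise Nim products:
  1 * 2 = 2
  1 * 4 = 4
  1 * 8 = 8
  2 * 2 = 3
  2 * 4 = 8
  2 * 8 = 12
  8 * 2 = 12
  8 * 4 = 11
  8 * 8 = 13
XOR them: 2 XOR 4 XOR 8 XOR 3 XOR 8 XOR 12 XOR 12 XOR 11 XOR 13 = 3.
Result: 11 * 14 = 3 (in Nim).

3


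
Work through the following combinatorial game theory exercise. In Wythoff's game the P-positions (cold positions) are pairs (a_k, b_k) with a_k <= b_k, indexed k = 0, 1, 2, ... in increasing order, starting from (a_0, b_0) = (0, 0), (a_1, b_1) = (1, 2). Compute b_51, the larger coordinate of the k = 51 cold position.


By Wythoff's theorem, a_k = floor(k * phi) and b_k = floor(k * phi^2) = a_k + k, where phi = (1 + sqrt(5))/2 is the golden ratio.
phi = (1 + sqrt(5))/2 = 1.618034
phi^2 = phi + 1 = 2.618034
k = 51
k * phi^2 = 51 * 2.618034 = 133.519733
b_51 = floor(k * phi^2) = 133 (check: a_51 + k = 82 + 51 = 133)

133


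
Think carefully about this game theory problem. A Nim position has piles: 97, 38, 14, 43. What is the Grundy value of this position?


We need the XOR (exclusive or) of all pile sizes.
After XOR-ing pile 1 (size 97): 0 XOR 97 = 97
After XOR-ing pile 2 (size 38): 97 XOR 38 = 71
After XOR-ing pile 3 (size 14): 71 XOR 14 = 73
After XOR-ing pile 4 (size 43): 73 XOR 43 = 98
The Nim-value of this position is 98.

98


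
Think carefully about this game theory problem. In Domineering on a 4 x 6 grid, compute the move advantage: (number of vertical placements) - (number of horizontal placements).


Board is 4 x 6 (rows x cols).
Left (vertical) placements: (rows-1) * cols = 3 * 6 = 18
Right (horizontal) placements: rows * (cols-1) = 4 * 5 = 20
Advantage = Left - Right = 18 - 20 = -2

-2


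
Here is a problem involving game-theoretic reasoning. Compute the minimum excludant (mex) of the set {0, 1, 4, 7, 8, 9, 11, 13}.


Set = {0, 1, 4, 7, 8, 9, 11, 13}
0 is in the set.
1 is in the set.
2 is NOT in the set. This is the mex.
mex = 2

2


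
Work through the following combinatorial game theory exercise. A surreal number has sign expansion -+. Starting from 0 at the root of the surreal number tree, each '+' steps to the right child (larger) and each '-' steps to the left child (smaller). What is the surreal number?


Sign expansion: -+
Rule: track bounds (lo, hi), initially (-inf, +inf). On '+', the current value becomes lo and we move to the simplest number in (value, hi): value + 1 if hi = +inf, otherwise the midpoint (value + hi)/2. On '-', the current value becomes hi and we move to value - 1 if lo = -inf, otherwise the midpoint (lo + value)/2.
Start at 0.
Step 1: sign = -, move left. Bounds: (-inf, 0). Value = -1
Step 2: sign = +, move right. Bounds: (-1, 0). Value = -1/2
The surreal number with sign expansion -+ is -1/2.

-1/2


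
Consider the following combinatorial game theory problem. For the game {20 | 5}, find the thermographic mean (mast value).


Game = {20 | 5}, a switch {a | b} with numbers a > b.
Its thermograph has left wall a - t and right wall b + t, which meet at t = (a - b)/2, where both equal (a + b)/2. So the mast (mean value) is at (a + b)/2.
Mean = (20 + (5))/2 = 25/2 = 25/2

25/2


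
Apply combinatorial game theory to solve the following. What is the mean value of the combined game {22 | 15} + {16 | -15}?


G1 = {22 | 15}, G2 = {16 | -15}
Each is a switch {a | b} with numbers a > b; its mean value is (a + b)/2, and mean value is additive over game sums: m(G1 + G2) = m(G1) + m(G2).
Mean of G1 = (22 + (15))/2 = 37/2 = 37/2
Mean of G2 = (16 + (-15))/2 = 1/2 = 1/2
Mean of G1 + G2 = 37/2 + 1/2 = 19

19


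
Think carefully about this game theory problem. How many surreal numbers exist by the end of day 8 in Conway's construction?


Day 0: {|} = 0 is born. Count = 1.
Day n: the number of surreal numbers born by day n is 2^(n+1) - 1.
By day 0: 2^1 - 1 = 1
By day 1: 2^2 - 1 = 3
By day 2: 2^3 - 1 = 7
By day 3: 2^4 - 1 = 15
By day 4: 2^5 - 1 = 31
By day 5: 2^6 - 1 = 63
By day 6: 2^7 - 1 = 127
By day 7: 2^8 - 1 = 255
By day 8: 2^9 - 1 = 511
By day 8: 511 surreal numbers.

511


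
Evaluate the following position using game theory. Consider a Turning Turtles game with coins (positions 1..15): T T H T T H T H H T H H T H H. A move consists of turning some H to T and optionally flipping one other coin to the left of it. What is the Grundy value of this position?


Coins: T T H T T H T H H T H H T H H
Key fact: a single head at position k behaves exactly like a Nim heap of size k (turning it to T and optionally flipping a coin at j < k corresponds to moving the heap from k to j, or to 0), and heads combine as a disjunctive sum (two heads at the same place would cancel, matching j XOR j = 0). So the Nim-value is the XOR of the 1-indexed positions of the heads.
Face-up positions (1-indexed): [3, 6, 8, 9, 11, 12, 14, 15]
XOR 0 with 3: 0 XOR 3 = 3
XOR 3 with 6: 3 XOR 6 = 5
XOR 5 with 8: 5 XOR 8 = 13
XOR 13 with 9: 13 XOR 9 = 4
XOR 4 with 11: 4 XOR 11 = 15
XOR 15 with 12: 15 XOR 12 = 3
XOR 3 with 14: 3 XOR 14 = 13
XOR 13 with 15: 13 XOR 15 = 2
Nim-value = 2

2


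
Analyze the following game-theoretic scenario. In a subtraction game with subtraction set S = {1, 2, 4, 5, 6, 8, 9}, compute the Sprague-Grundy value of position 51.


The subtraction set is S = {1, 2, 4, 5, 6, 8, 9}.
G(k) = mex{ G(k - s) : s in S, s <= k }. We compute iteratively: G(0) = 0.
G(1) = mex({0}) = 1
G(2) = mex({0, 1}) = 2
G(3) = mex({1, 2}) = 0
G(4) = mex({0, 2}) = 1
G(5) = mex({0, 1}) = 2
G(6) = mex({0, 1, 2}) = 3
G(7) = mex({0, 1, 2, 3}) = 4
G(8) = mex({0, 1, 2, 3, 4}) = 5
G(9) = mex({0, 1, 2, 4, 5}) = 3
G(10) = mex({1, 2, 3, 5}) = 0
G(11) = mex({0, 2, 3, 4}) = 1
G(12) = mex({0, 1, 3, 4, 5}) = 2
G(13) = mex({1, 2, 3, 4, 5}) = 0
G(14) = mex({0, 2, 3, 5}) = 1
G(15) = mex({0, 1, 3, 4}) = 2
G(16) = mex({0, 1, 2, 4, 5}) = 3
G(17) = mex({0, 1, 2, 3, 5}) = 4
G(18) = mex({0, 1, 2, 3, 4}) = 5
Observe that G(10)..G(18) = 0, 1, 2, 0, 1, 2, 3, 4, 5 repeats G(0)..G(8) = 0, 1, 2, 0, 1, 2, 3, 4, 5.
For k >= max(S) = 9, G(k) is determined by the previous 9 values G(k-9)..G(k-1); a window of 9 consecutive values has recurred shifted by 10, so by induction G(k + 10) = G(k) for all k >= 0: the sequence is periodic from the start with period 10.
One period: G(0..9) = 0, 1, 2, 0, 1, 2, 3, 4, 5, 3.
51 mod 10 = 1, so G(51) = G(1) = 1.

1


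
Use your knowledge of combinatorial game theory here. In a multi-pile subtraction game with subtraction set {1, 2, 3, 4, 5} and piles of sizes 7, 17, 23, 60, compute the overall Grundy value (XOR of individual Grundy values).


Subtraction set: {1, 2, 3, 4, 5}
For this subtraction set, G(n) = n mod 6 (period = max + 1 = 6).
Pile 1 (size 7): G(7) = 7 mod 6 = 1
Pile 2 (size 17): G(17) = 17 mod 6 = 5
Pile 3 (size 23): G(23) = 23 mod 6 = 5
Pile 4 (size 60): G(60) = 60 mod 6 = 0
Total Grundy value = XOR of all: 1 XOR 5 XOR 5 XOR 0 = 1

1


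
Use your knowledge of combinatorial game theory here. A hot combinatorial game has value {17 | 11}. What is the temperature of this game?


The game is {17 | 11}, a switch {a | b} with numbers a > b.
Cooling {a | b} by t gives {a - t | b + t}, which stops being hot when a - t = b + t, i.e. at t = (a - b)/2. So the temperature of a switch is (a - b)/2.
Temperature = (Left option - Right option) / 2
= (17 - (11)) / 2
= 6 / 2
= 3

3


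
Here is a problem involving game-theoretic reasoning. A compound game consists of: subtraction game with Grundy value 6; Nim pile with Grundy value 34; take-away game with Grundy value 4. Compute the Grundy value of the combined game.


By the Sprague-Grundy theorem, the Grundy value of a sum of games is the XOR of individual Grundy values.
subtraction game: Grundy value = 6. Running XOR: 0 XOR 6 = 6
Nim pile: Grundy value = 34. Running XOR: 6 XOR 34 = 36
take-away game: Grundy value = 4. Running XOR: 36 XOR 4 = 32
The combined Grundy value is 32.

32


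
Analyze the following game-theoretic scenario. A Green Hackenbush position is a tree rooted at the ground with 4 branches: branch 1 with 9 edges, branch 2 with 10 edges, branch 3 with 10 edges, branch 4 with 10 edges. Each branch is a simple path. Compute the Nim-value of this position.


The tree has 4 branches from the ground vertex.
In Green Hackenbush, the Nim-value of a simple path of length k is k.
Branch 1: length 9, Nim-value = 9
Branch 2: length 10, Nim-value = 10
Branch 3: length 10, Nim-value = 10
Branch 4: length 10, Nim-value = 10
Total Nim-value = XOR of all branch values:
0 XOR 9 = 9
9 XOR 10 = 3
3 XOR 10 = 9
9 XOR 10 = 3
Nim-value of the tree = 3

3


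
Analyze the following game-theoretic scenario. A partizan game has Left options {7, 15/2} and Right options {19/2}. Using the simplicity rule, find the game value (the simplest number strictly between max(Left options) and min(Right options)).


Left options: {7, 15/2}, max = 15/2
Right options: {19/2}, min = 19/2
All options are numbers and max(Left) < min(Right), so by the simplicity theorem the value is the simplest (earliest-born) number strictly between 15/2 and 19/2.
Integers 8 through 9 all lie strictly between 15/2 and 19/2.
Among integers, the simplest (lowest birthday = smallest |n|; 0 is born on day 0, +-n on day n) is 8.
No non-integer in the interval can be simpler: if x is a non-integer in the interval, then floor(x) or ceil(x) also lies in the interval (the interval contains an integer), and both are proper prefixes of x's sign expansion, i.e. born earlier. So the game value is 8.
Game value = 8

8


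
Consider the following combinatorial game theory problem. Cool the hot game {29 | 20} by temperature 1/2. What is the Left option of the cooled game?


Original game: {29 | 20} (a switch {a | b} with a > b).
Cooling by t (for t below the temperature (a - b)/2 = 9/2) taxes each move by t: {a | b} cooled by t is {a - t | b + t}.
Cooling amount: t = 1/2
Cooled Left option: 29 - 1/2 = 57/2
Cooled Right option: 20 + 1/2 = 41/2
Cooled game: {57/2 | 41/2}
Left option = 57/2

57/2


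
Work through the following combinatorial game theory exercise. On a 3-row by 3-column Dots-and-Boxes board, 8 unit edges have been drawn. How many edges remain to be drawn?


Grid: 3 x 3 boxes, i.e. 4 rows and 4 columns of dots.
Horizontal edges: (rows + 1) * cols = 4 * 3 = 12
Vertical edges: rows * (cols + 1) = 3 * 4 = 12
Total edges: 12 + 12 = 24
Edges drawn: 8
Remaining: 24 - 8 = 16

16


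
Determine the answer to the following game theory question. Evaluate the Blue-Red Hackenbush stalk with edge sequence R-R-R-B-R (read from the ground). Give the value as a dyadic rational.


Edges (from ground): R-R-R-B-R
By Berlekamp's sign-expansion rule, a Blue-Red Hackenbush stalk has the value of the surreal number whose sign sequence is the edge sequence with B -> + and R -> -.
Sign sequence: ---+-
Trace the sign expansion in the surreal number tree, starting from 0:
Edge 1: R (sign -) -> bounds (-inf, 0), value = -1
Edge 2: R (sign -) -> bounds (-inf, -1), value = -2
Edge 3: R (sign -) -> bounds (-inf, -2), value = -3
Edge 4: B (sign +) -> bounds (-3, -2), value = -5/2
Edge 5: R (sign -) -> bounds (-3, -5/2), value = -11/4
Game value = -11/4

-11/4


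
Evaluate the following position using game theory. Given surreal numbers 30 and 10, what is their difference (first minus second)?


x = 30, y = 10
x - y = 30 - 10 = 20

20


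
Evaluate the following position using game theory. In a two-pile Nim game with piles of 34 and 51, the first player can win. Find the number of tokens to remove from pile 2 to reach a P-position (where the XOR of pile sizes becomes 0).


Piles: 34 and 51
Current XOR: 34 XOR 51 = 17 (non-zero, so this is an N-position).
To make the XOR zero, we need to find a move that balances the piles.
For pile 2 (size 51): target = 51 XOR 17 = 34
We reduce pile 2 from 51 to 34.
Tokens removed: 51 - 34 = 17
Verification: 34 XOR 34 = 0

17


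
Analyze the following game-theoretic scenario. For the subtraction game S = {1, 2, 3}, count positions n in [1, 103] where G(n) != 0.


Subtraction set S = {1, 2, 3}, so G(n) = n mod 4.
G(n) = 0 when n is a multiple of 4.
Multiples of 4 in [1, 103]: 25
N-positions (nonzero Grundy) = 103 - 25 = 78

78


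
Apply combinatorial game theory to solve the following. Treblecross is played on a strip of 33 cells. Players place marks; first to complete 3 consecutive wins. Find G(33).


Treblecross: place X on empty cells; 3-in-a-row wins.
Playing within two cells of an existing X lets the opponent win at once, so sensible play treats the cells i-2..i+2 around each X as dead. The player left with no safe cell loses, so this is a normal-play take-away game on strips of safe cells.
Placing X at cell i (0-indexed) of a strip of k safe cells leaves independent strips of sizes max(0, i-2) and max(0, k-i-3). Hence G(k) = mex{ G(max(0,i-2)) XOR G(max(0,k-i-3)) : 0 <= i < k }, with G(0) = 0.
G(1): splits (0,0):0^0=0 -> mex({0}) = 1
G(2): splits (0,0):0^0=0 -> mex({0}) = 1
G(3): splits (0,0):0^0=0 -> mex({0}) = 1
G(4): splits (0,1):0^1=1 (0,0):0^0=0 -> mex({0, 1}) = 2
G(5): splits (0,2):0^1=1 (0,1):0^1=1 (0,0):0^0=0 -> mex({0, 1}) = 2
G(6) = mex({1}) = 0
G(7) = mex({0, 1, 2}) = 3
G(8) = mex({0, 1, 2}) = 3
G(9) = mex({0, 2}) = 1
G(10) = mex({0, 2, 3}) = 1
G(11) = mex({0, 3}) = 1
G(12) = mex({1, 3}) = 0
G(13) = mex({0, 1, 2, 3}) = 4
G(14) = mex({0, 1, 2}) = 3
G(15) = mex({0, 1, 2}) = 3
G(16) = mex({0, 1, 2, 4}) = 3
G(17) = mex({0, 1, 3, 4}) = 2
G(18) = mex({0, 1, 3, 4}) = 2
G(19) = mex({0, 1, 3, 5}) = 2
G(20) = mex({0, 1, 2, 3, 5}) = 4
G(21) = mex({0, 1, 2, 3, 5}) = 4
G(22) = mex({1, 2, 6}) = 0
G(23) = mex({0, 1, 2, 3, 4, 6}) = 5
G(24) = mex({0, 1, 2, 3, 4}) = 5
G(25) = mex({0, 1, 3, 4, 7}) = 2
G(26) = mex({0, 1, 3, 4, 5, 7}) = 2
G(27) = mex({0, 1, 3, 5}) = 2
G(28) = mex({0, 1, 2, 5}) = 3
G(29) = mex({0, 1, 2, 4, 5, 6}) = 3
G(30) = mex({1, 2, 4, 6}) = 0
G(31) = mex({0, 1, 2, 3, 4, 6}) = 5
G(32) = mex({1, 2, 3, 4, 7}) = 0
G(33) = mex({0, 3, 7}) = 1
Therefore G(33) = 1.

1
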